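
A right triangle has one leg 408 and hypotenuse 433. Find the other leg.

a² = c² - b² = 187489 - 166464 = 21025
a = 145

145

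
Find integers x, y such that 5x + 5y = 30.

Step 1: Check solvability.
gcd(5, 5) = 5
Since 5 divides 30, solutions exist.

Step 2: Apply extended Euclidean algorithm to find gcd.
We find integers such that 5*x0 + 5*y0 = 5

Step 3: Scale the particular solution.
Multiply by 30/5 = 6:
x = 0, y = 6

Step 4: Verify.
5*(0) + 5*(6) = 30 = 30 ✓

x = 0, y = 6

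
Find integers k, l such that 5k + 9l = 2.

Step 1: Check solvability.
gcd(5, 9) = 1
Since 1 divides 2, solutions exist.

Step 2: Apply extended Euclidean algorithm to find gcd.
We find integers such that 5*x0 + 9*y0 = 1

Step 3: Scale the particular solution.
Multiply by 2/1 = 2:
k = 4, l = -2

Step 4: Verify.
5*(4) + 9*(-2) = 2 = 2 ✓

k = 4, l = -2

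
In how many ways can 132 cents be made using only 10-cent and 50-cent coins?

We need non-negative integers (x, y) with 10x + 50y = 132.
For each x from 0 to 13, check if (132 - 10x) is a non-negative multiple of 50.
Solutions (x, y): none
Count: 0

0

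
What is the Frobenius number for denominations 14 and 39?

For two coprime denominations a and b, the Frobenius number (largest value not representable as a non-negative combination) is ab - a - b.
Here gcd(14, 39) = 1, so they are coprime.
F(14, 39) = 14·39 - 14 - 39 = 546 - 53 = 493

493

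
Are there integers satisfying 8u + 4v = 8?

Step 1: Compute gcd(8, 4).
gcd(8, 4) = 4

Step 2: Check divisibility.
Does 4 divide 8? 8 = 4 x 2, so yes.

By the theorem on linear Diophantine equations, 8u + 4v = 8 has integer solutions if and only if gcd(8, 4) divides 8. Since 4 | 8, solutions exist.

Yes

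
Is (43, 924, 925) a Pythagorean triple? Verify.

Compute a² + b² = 43² + 924² = 1849 + 853776 = 855625
Compute c² = 925² = 855625
Since 855625 = 855625, confirmed.

Yes, it is a Pythagorean triple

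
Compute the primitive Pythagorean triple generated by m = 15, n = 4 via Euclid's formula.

a = m² - n² = 225 - 16 = 209
b = 2mn = 2·15·4 = 120
c = m² + n² = 225 + 16 = 241
Verify: 209² + 120² = 43681 + 14400 = 58081 = 241² ✓

(209, 120, 241)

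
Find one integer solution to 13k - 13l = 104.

Step 1: Check solvability.
gcd(13, 13) = 13
Since 13 divides 104, solutions exist.

Step 2: Apply extended Euclidean algorithm to find gcd.
We find integers such that 13*x0 + 13*y0 = 13

Step 3: Scale the particular solution.
Multiply by 104/13 = 8:
k = 0, l = -8

Step 4: Verify.
13*(0) - 13*(-8) = 104 = 104 ✓

k = 0, l = -8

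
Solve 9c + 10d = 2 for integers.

Step 1: Check solvability.
gcd(9, 10) = 1
Since 1 divides 2, solutions exist.

Step 2: Apply extended Euclidean algorithm to find gcd.
We find integers such that 9*x0 + 10*y0 = 1

Step 3: Scale the particular solution.
Multiply by 2/1 = 2:
c = -2, d = 2

Step 4: Verify.
9*(-2) + 10*(2) = 2 = 2 ✓

c = -2, d = 2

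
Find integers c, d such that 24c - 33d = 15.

Step 1: Check solvability.
gcd(24, 33) = 3
Since 3 divides 15, solutions exist.

Step 2: Apply extended Euclidean algorithm to find gcd.
We find integers such that 24*x0 + 33*y0 = 3

Step 3: Scale the particular solution.
Multiply by 15/3 = 5:
c = -20, d = -15

Step 4: Verify.
24*(-20) - 33*(-15) = 15 = 15 ✓

c = -20, d = -15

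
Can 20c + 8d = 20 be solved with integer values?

Step 1: Compute gcd(20, 8).
gcd(20, 8) = 4

Step 2: Check divisibility.
Does 4 divide 20? 20 = 4 x 5, so yes.

By the theorem on linear Diophantine equations, 20c + 8d = 20 has integer solutions if and only if gcd(20, 8) divides 20. Since 4 | 20, solutions exist.

Yes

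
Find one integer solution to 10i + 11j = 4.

Step 1: Check solvability.
gcd(10, 11) = 1
Since 1 divides 4, solutions exist.

Step 2: Apply extended Euclidean algorithm to find gcd.
We find integers such that 10*x0 + 11*y0 = 1

Step 3: Scale the particular solution.
Multiply by 4/1 = 4:
i = -4, j = 4

Step 4: Verify.
10*(-4) + 11*(4) = 4 = 4 ✓

i = -4, j = 4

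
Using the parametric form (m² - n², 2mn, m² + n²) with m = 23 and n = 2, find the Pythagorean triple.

a = m² - n² = 23² - 2² = 529 - 4 = 525
b = 2mn = 2·23·2 = 92
c = m² + n² = 529 + 4 = 533
Verify: 525² + 92² = 275625 + 8464 = 284089 = 533² ✓

(525, 92, 533)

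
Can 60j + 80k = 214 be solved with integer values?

Step 1: Compute gcd(60, 80).
gcd(60, 80) = 20

Step 2: Check divisibility.
Does 20 divide 214? 214 = 20 x 10 + 14, so no.

By the theorem on linear Diophantine equations, 60j + 80k = 214 has integer solutions if and only if gcd(60, 80) divides 214. Since 20 does not divide 214, no solutions exist.

No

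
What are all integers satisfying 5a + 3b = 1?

Step 1: Compute gcd(5, 3) = 1.
Since 1 divides 1, solutions exist.

Step 2: Find a particular solution using extended Euclidean algorithm.
We get a₀ = -1, b₀ = 2.
Check: 5*-1 + 3*2 = 1 = 1 ✓

Step 3: Write the general solution.
a = -1 + (3/1)t = -1 + 3t
b = 2 - (5/1)t = 2 - 5t
for any integer t.

a = -1 + 3t, b = 2 - 5t for integer t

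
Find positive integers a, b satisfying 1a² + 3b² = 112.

Try small values of a and check whether (112 - 1a²)/3 is a perfect square.
a = 10: 1·10² = 100, so 3b² = 112 - 100 = 12, giving b² = 4, b = 2.
Check: 1·10² + 3·2² = 100 + 12 = 112 ✓

a = 10, b = 2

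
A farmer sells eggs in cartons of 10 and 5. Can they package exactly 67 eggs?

We need non-negative a, b with 10a + 5b = 67.
gcd(10, 5) = 5, and 5 does not divide 67.
No integer solutions exist.

No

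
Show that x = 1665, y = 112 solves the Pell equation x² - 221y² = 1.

Compute x² = 1665² = 2772225
Compute 221y² = 221·112² = 221·12544 = 2772224
x² - 221y² = 2772225 - 2772224 = 1
Since this equals 1, (1665, 112) is a solution.

Yes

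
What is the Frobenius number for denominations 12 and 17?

For two coprime denominations a and b, the Frobenius number (largest value not representable as a non-negative combination) is ab - a - b.
Here gcd(12, 17) = 1, so they are coprime.
F(12, 17) = 12·17 - 12 - 17 = 204 - 29 = 175

175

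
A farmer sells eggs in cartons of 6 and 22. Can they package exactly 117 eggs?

We need non-negative a, b with 6a + 22b = 117.
gcd(6, 22) = 2, and 2 does not divide 117.
No integer solutions exist.

No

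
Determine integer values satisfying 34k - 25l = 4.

Step 1: Check solvability.
gcd(34, 25) = 1
Since 1 divides 4, solutions exist.

Step 2: Apply extended Euclidean algorithm to find gcd.
We find integers such that 34*x0 + 25*y0 = 1

Step 3: Scale the particular solution.
Multiply by 4/1 = 4:
k = -44, l = -60

Step 4: Verify.
34*(-44) - 25*(-60) = 4 = 4 ✓

k = -44, l = -60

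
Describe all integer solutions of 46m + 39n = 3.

Step 1: Compute gcd(46, 39) = 1.
Since 1 divides 3, solutions exist.

Step 2: Find a particular solution using extended Euclidean algorithm.
We get m₀ = -33, n₀ = 39.
Check: 46*-33 + 39*39 = 3 = 3 ✓

Step 3: Write the general solution.
m = -33 + (39/1)t = -33 + 39t
n = 39 - (46/1)t = 39 - 46t
for any integer t.

m = -33 + 39t, n = 39 - 46t for integer t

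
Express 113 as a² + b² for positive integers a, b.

We need to find integers a, b > 0 such that a² + b² = 113.
Trying a = 7: b² = 113 - 7² = 113 - 49 = 64
b = 8
Check: 7² + 8² = 49 + 64 = 113 ✓

113 = 7² + 8²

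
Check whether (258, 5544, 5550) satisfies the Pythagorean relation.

Compute a² + b²:
258² + 5544² = 66564 + 30735936 = 30802500
Compute c²:
5550² = 30802500
Since 30802500 = 30802500, it is a Pythagorean triple.

Yes, it is a Pythagorean triple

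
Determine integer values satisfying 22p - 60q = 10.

Step 1: Check solvability.
gcd(22, 60) = 2
Since 2 divides 10, solutions exist.

Step 2: Apply extended Euclidean algorithm to find gcd.
We find integers such that 22*x0 + 60*y0 = 2

Step 3: Scale the particular solution.
Multiply by 10/2 = 5:
p = 55, q = 20

Step 4: Verify.
22*(55) - 60*(20) = 10 = 10 ✓

p = 55, q = 20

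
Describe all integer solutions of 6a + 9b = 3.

Step 1: Compute gcd(6, 9) = 3.
Since 3 divides 3, solutions exist.

Step 2: Find a particular solution using extended Euclidean algorithm.
We get a₀ = -1, b₀ = 1.
Check: 6*-1 + 9*1 = 3 = 3 ✓

Step 3: Write the general solution.
a = -1 + (9/3)t = -1 + 3t
b = 1 - (6/3)t = 1 - 2t
for any integer t.

a = -1 + 3t, b = 1 - 2t for integer t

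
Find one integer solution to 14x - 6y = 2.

Step 1: Check solvability.
gcd(14, 6) = 2
Since 2 divides 2, solutions exist.

Step 2: Apply extended Euclidean algorithm to find gcd.
We find integers such that 14*x0 + 6*y0 = 2

Step 3: Scale the particular solution.
Multiply by 2/2 = 1:
x = 1, y = 2

Step 4: Verify.
14*(1) - 6*(2) = 2 = 2 ✓

x = 1, y = 2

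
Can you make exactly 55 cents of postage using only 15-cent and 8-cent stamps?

We need non-negative x, y with 15x + 8y = 55.
gcd(15, 8) = 1 divides 55, so integer solutions exist.
Search for a non-negative one: x = 1 gives 8y = 55 - 15 = 40, so y = 5.
Check: 15·1 + 8·5 = 55 ✓

Yes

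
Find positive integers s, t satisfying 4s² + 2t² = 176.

Try small values of s and check whether (176 - 4s²)/2 is a perfect square.
s = 6: 4·6² = 144, so 2t² = 176 - 144 = 32, giving t² = 16, t = 4.
Check: 4·6² + 2·4² = 144 + 32 = 176 ✓

s = 6, t = 4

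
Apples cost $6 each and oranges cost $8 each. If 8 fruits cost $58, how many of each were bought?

Let a = apples, o = oranges.
a + o = 8
6a + 8o = 58
Substitute o = 8 - a:
6a + 8(8 - a) = 58
(6 - 8)a = 58 - 64
-2a = -6
a = 3, o = 8 - 3 = 5

Apples: 3, Oranges: 5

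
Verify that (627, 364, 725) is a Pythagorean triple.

Compute a² + b² = 627² + 364² = 393129 + 132496 = 525625
Compute c² = 725² = 525625
Since 525625 = 525625, confirmed.

Yes, it is a Pythagorean triple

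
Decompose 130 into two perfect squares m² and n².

We need to find integers m, n > 0 such that m² + n² = 130.
Trying m = 3: n² = 130 - 3² = 130 - 9 = 121
n = 11
Check: 3² + 11² = 9 + 121 = 130 ✓

130 = 3² + 11²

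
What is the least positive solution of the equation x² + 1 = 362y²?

We need x² = 362y² - 1. Try successive y:
y = 1: x² = 362·1² - 1 = 361 = 19² ✓
Check: 19² - 362·1² = 361 - 362 = -1 ✓

x = 19, y = 1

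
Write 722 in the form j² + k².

We need to find integers j, k > 0 such that j² + k² = 722.
Trying j = 19: k² = 722 - 19² = 722 - 361 = 361
k = 19
Check: 19² + 19² = 361 + 361 = 722 ✓

722 = 19² + 19²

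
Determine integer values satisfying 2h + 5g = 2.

Step 1: Check solvability.
gcd(2, 5) = 1
Since 1 divides 2, solutions exist.

Step 2: Apply extended Euclidean algorithm to find gcd.
We find integers such that 2*x0 + 5*y0 = 1

Step 3: Scale the particular solution.
Multiply by 2/1 = 2:
h = -4, g = 2

Step 4: Verify.
2*(-4) + 5*(2) = 2 = 2 ✓

h = -4, g = 2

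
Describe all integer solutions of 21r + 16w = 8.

Step 1: Compute gcd(21, 16) = 1.
Since 1 divides 8, solutions exist.

Step 2: Find a particular solution using extended Euclidean algorithm.
We get r₀ = -24, w₀ = 32.
Check: 21*-24 + 16*32 = 8 = 8 ✓

Step 3: Write the general solution.
r = -24 + (16/1)t = -24 + 16t
w = 32 - (21/1)t = 32 - 21t
for any integer t.

r = -24 + 16t, w = 32 - 21t for integer t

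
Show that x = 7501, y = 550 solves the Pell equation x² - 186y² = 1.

Compute x² = 7501² = 56265001
Compute 186y² = 186·550² = 186·302500 = 56265000
x² - 186y² = 56265001 - 56265000 = 1
Since this equals 1, (7501, 550) is a solution.

Yes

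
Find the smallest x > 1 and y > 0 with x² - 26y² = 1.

We seek the smallest positive integers (x, y) with x² - 26y² = 1, i.e., x² = 26y² + 1.
Try successive y values:
y = 1: x² = 26·1² + 1 = 27, not a perfect square
y = 2: x² = 26·2² + 1 = 105, not a perfect square
y = 3: x² = 26·3² + 1 = 235, not a perfect square
... continuing the search (or via continued fractions) ...
y = 10: x² = 26·10² + 1 = 2601, x = 51 ✓

Verify: 51² - 26·10² = 2601 - 2600 = 1 ✓

x = 51, y = 10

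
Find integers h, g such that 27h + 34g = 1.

Step 1: Check solvability.
gcd(27, 34) = 1
Since 1 divides 1, solutions exist.

Step 2: Apply extended Euclidean algorithm to find gcd.
We find integers such that 27*x0 + 34*y0 = 1

Step 3: Scale the particular solution.
Multiply by 1/1 = 1:
h = -5, g = 4

Step 4: Verify.
27*(-5) + 34*(4) = 1 = 1 ✓

h = -5, g = 4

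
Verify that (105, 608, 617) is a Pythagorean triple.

Compute a² + b²:
105² + 608² = 11025 + 369664 = 380689
Compute c²:
617² = 380689
Since 380689 = 380689, it is a Pythagorean triple.

Yes, it is a Pythagorean triple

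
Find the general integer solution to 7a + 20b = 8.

Step 1: Compute gcd(7, 20) = 1.
Since 1 divides 8, solutions exist.

Step 2: Find a particular solution using extended Euclidean algorithm.
We get a₀ = 24, b₀ = -8.
Check: 7*24 + 20*-8 = 8 = 8 ✓

Step 3: Write the general solution.
a = 24 + (20/1)t = 24 + 20t
b = -8 - (7/1)t = -8 - 7t
for any integer t.

a = 24 + 20t, b = -8 - 7t for integer t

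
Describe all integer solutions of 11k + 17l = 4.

Step 1: Compute gcd(11, 17) = 1.
Since 1 divides 4, solutions exist.

Step 2: Find a particular solution using extended Euclidean algorithm.
We get k₀ = -12, l₀ = 8.
Check: 11*-12 + 17*8 = 4 = 4 ✓

Step 3: Write the general solution.
k = -12 + (17/1)t = -12 + 17t
l = 8 - (11/1)t = 8 - 11t
for any integer t.

k = -12 + 17t, l = 8 - 11t for integer t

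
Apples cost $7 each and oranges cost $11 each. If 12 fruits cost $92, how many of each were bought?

Let a = apples, o = oranges.
a + o = 12
7a + 11o = 92
Substitute o = 12 - a:
7a + 11(12 - a) = 92
(7 - 11)a = 92 - 132
-4a = -40
a = 10, o = 12 - 10 = 2

Apples: 10, Oranges: 2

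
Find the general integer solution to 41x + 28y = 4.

Step 1: Compute gcd(41, 28) = 1.
Since 1 divides 4, solutions exist.

Step 2: Find a particular solution using extended Euclidean algorithm.
We get x₀ = 52, y₀ = -76.
Check: 41*52 + 28*-76 = 4 = 4 ✓

Step 3: Write the general solution.
x = 52 + (28/1)t = 52 + 28t
y = -76 - (41/1)t = -76 - 41t
for any integer t.

x = 52 + 28t, y = -76 - 41t for integer t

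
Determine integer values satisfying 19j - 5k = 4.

Step 1: Check solvability.
gcd(19, 5) = 1
Since 1 divides 4, solutions exist.

Step 2: Apply extended Euclidean algorithm to find gcd.
We find integers such that 19*x0 + 5*y0 = 1

Step 3: Scale the particular solution.
Multiply by 4/1 = 4:
j = -4, k = -16

Step 4: Verify.
19*(-4) - 5*(-16) = 4 = 4 ✓

j = -4, k = -16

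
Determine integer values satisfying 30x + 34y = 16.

Step 1: Check solvability.
gcd(30, 34) = 2
Since 2 divides 16, solutions exist.

Step 2: Apply extended Euclidean algorithm to find gcd.
We find integers such that 30*x0 + 34*y0 = 2

Step 3: Scale the particular solution.
Multiply by 16/2 = 8:
x = 64, y = -56

Step 4: Verify.
30*(64) + 34*(-56) = 16 = 16 ✓

x = 64, y = -56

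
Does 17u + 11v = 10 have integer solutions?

Step 1: Compute gcd(17, 11).
gcd(17, 11) = 1

Step 2: Check divisibility.
Does 1 divide 10? 10 = 1 x 10, so yes.

By the theorem on linear Diophantine equations, 17u + 11v = 10 has integer solutions if and only if gcd(17, 11) divides 10. Since 1 | 10, solutions exist.

Yes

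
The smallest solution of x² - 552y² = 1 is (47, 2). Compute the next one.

Solutions to x² - Dy² = 1 are generated by powers of (x₀ + y₀√D).
The next solution satisfies x₁ + y₁√552 = (x₀ + y₀√552)², giving:
x₁ = x₀² + 552y₀² = 47² + 552·2² = 2209 + 2208 = 4417
y₁ = 2x₀y₀ = 2·47·2 = 188

Verify: 4417² - 552·188² = 19509889 - 19509888 = 1 ✓

x = 4417, y = 188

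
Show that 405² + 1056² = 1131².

Compute a² + b² = 405² + 1056² = 164025 + 1115136 = 1279161
Compute c² = 1131² = 1279161
Since 1279161 = 1279161, confirmed.

Yes, it is a Pythagorean triple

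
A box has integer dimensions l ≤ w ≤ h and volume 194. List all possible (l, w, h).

Iterate l from 1 to ⌊194^(1/3)⌋. For each l dividing 194, iterate w ≥ l with w dividing 194/l, and set h = 194/(l·w).
Triples found (2): (1×1×194), (1×2×97)

(1×1×194), (1×2×97)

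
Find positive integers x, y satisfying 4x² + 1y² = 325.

Try small values of x and check whether (325 - 4x²)/1 is a perfect square.
x = 9: 4·9² = 324, so 1y² = 325 - 324 = 1, giving y² = 1, y = 1.
Check: 4·9² + 1·1² = 324 + 1 = 325 ✓

x = 9, y = 1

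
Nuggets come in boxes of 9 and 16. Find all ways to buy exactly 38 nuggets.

We need non-negative integers (x, y) with 9x + 16y = 38.
For each x in 0..4, check if 38 - 9x is a non-negative multiple of 16.
No x yields an integer y ≥ 0.

No solution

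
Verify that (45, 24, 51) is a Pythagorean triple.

Compute a² + b² = 45² + 24² = 2025 + 576 = 2601
Compute c² = 51² = 2601
Since 2601 = 2601, confirmed.

Yes, it is a Pythagorean triple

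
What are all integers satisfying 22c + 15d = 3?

Step 1: Compute gcd(22, 15) = 1.
Since 1 divides 3, solutions exist.

Step 2: Find a particular solution using extended Euclidean algorithm.
We get c₀ = -6, d₀ = 9.
Check: 22*-6 + 15*9 = 3 = 3 ✓

Step 3: Write the general solution.
c = -6 + (15/1)t = -6 + 15t
d = 9 - (22/1)t = 9 - 22t
for any integer t.

c = -6 + 15t, d = 9 - 22t for integer t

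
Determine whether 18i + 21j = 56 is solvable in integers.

Step 1: Compute gcd(18, 21).
gcd(18, 21) = 3

Step 2: Check divisibility.
Does 3 divide 56? 56 = 3 x 18 + 2, so no.

By the theorem on linear Diophantine equations, 18i + 21j = 56 has integer solutions if and only if gcd(18, 21) divides 56. Since 3 does not divide 56, no solutions exist.

No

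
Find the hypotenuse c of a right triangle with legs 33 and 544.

c² = a² + b² = 33² + 544² = 1089 + 295936 = 297025
c = 545

545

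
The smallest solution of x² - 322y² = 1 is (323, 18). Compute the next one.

Solutions to x² - Dy² = 1 are generated by powers of (x₀ + y₀√D).
The next solution satisfies x₁ + y₁√322 = (x₀ + y₀√322)², giving:
x₁ = x₀² + 322y₀² = 323² + 322·18² = 104329 + 104328 = 208657
y₁ = 2x₀y₀ = 2·323·18 = 11628

Verify: 208657² - 322·11628² = 43537743649 - 43537743648 = 1 ✓

x = 208657, y = 11628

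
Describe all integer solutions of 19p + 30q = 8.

Step 1: Compute gcd(19, 30) = 1.
Since 1 divides 8, solutions exist.

Step 2: Find a particular solution using extended Euclidean algorithm.
We get p₀ = -88, q₀ = 56.
Check: 19*-88 + 30*56 = 8 = 8 ✓

Step 3: Write the general solution.
p = -88 + (30/1)t = -88 + 30t
q = 56 - (19/1)t = 56 - 19t
for any integer t.

p = -88 + 30t, q = 56 - 19t for integer t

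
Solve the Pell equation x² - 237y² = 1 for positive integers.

We seek the smallest positive integers (x, y) with x² - 237y² = 1, i.e., x² = 237y² + 1.
Try successive y values:
y = 1: x² = 237·1² + 1 = 238, not a perfect square
y = 2: x² = 237·2² + 1 = 949, not a perfect square
y = 3: x² = 237·3² + 1 = 2134, not a perfect square
... continuing the search (or via continued fractions) ...
y = 14820: x² = 237·14820² + 1 = 52052878801, x = 228151 ✓

Verify: 228151² - 237·14820² = 52052878801 - 52052878800 = 1 ✓

x = 228151, y = 14820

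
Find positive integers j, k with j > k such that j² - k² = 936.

Factor: j² - k² = (j+k)(j-k) = 936.
We need two factors of 936 with the same parity.
Use j+k = 468 and j-k = 2 (product 468·2 = 936).
Adding: 2j = 470, so j = 235.
Subtracting: 2k = 466, so k = 233.
Check: 235² - 233² = 55225 - 54289 = 936 ✓

j = 235, k = 233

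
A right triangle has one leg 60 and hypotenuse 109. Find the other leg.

a² = c² - b² = 11881 - 3600 = 8281
a = 91

91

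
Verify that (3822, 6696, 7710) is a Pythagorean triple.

Compute a² + b² = 3822² + 6696² = 14607684 + 44836416 = 59444100
Compute c² = 7710² = 59444100
Since 59444100 = 59444100, confirmed.

Yes, it is a Pythagorean triple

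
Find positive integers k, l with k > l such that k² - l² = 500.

Factor: k² - l² = (k+l)(k-l) = 500.
We need two factors of 500 with the same parity.
Use k+l = 250 and k-l = 2 (product 250·2 = 500).
Adding: 2k = 252, so k = 126.
Subtracting: 2l = 248, so l = 124.
Check: 126² - 124² = 15876 - 15376 = 500 ✓

k = 126, l = 124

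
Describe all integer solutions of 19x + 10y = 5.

Step 1: Compute gcd(19, 10) = 1.
Since 1 divides 5, solutions exist.

Step 2: Find a particular solution using extended Euclidean algorithm.
We get x₀ = -5, y₀ = 10.
Check: 19*-5 + 10*10 = 5 = 5 ✓

Step 3: Write the general solution.
x = -5 + (10/1)t = -5 + 10t
y = 10 - (19/1)t = 10 - 19t
for any integer t.

x = -5 + 10t, y = 10 - 19t for integer t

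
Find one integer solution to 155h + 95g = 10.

Step 1: Check solvability.
gcd(155, 95) = 5
Since 5 divides 10, solutions exist.

Step 2: Apply extended Euclidean algorithm to find gcd.
We find integers such that 155*x0 + 95*y0 = 5

Step 3: Scale the particular solution.
Multiply by 10/5 = 2:
h = 16, g = -26

Step 4: Verify.
155*(16) + 95*(-26) = 10 = 10 ✓

h = 16, g = -26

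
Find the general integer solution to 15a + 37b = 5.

Step 1: Compute gcd(15, 37) = 1.
Since 1 divides 5, solutions exist.

Step 2: Find a particular solution using extended Euclidean algorithm.
We get a₀ = 25, b₀ = -10.
Check: 15*25 + 37*-10 = 5 = 5 ✓

Step 3: Write the general solution.
a = 25 + (37/1)t = 25 + 37t
b = -10 - (15/1)t = -10 - 15t
for any integer t.

a = 25 + 37t, b = -10 - 15t for integer t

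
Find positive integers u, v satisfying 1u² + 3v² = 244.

Try small values of u and check whether (244 - 1u²)/3 is a perfect square.
u = 1: 1·1² = 1, so 3v² = 244 - 1 = 243, giving v² = 81, v = 9.
Check: 1·1² + 3·9² = 1 + 243 = 244 ✓

u = 1, v = 9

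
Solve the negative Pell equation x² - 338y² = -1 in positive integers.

We need x² = 338y² - 1. Try successive y:
y = 1: x² = 338·1² - 1 = 337, not a perfect square
y = 2: x² = 338·2² - 1 = 1351, not a perfect square
y = 3: x² = 338·3² - 1 = 3041, not a perfect square
...
y = 13: x² = 338·13² - 1 = 57121 = 239² ✓
Check: 239² - 338·13² = 57121 - 57122 = -1 ✓

x = 239, y = 13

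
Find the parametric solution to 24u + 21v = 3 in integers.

Step 1: Compute gcd(24, 21) = 3.
Since 3 divides 3, solutions exist.

Step 2: Find a particular solution using extended Euclidean algorithm.
We get u₀ = 1, v₀ = -1.
Check: 24*1 + 21*-1 = 3 = 3 ✓

Step 3: Write the general solution.
u = 1 + (21/3)t = 1 + 7t
v = -1 - (24/3)t = -1 - 8t
for any integer t.

u = 1 + 7t, v = -1 - 8t for integer t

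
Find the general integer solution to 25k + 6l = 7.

Step 1: Compute gcd(25, 6) = 1.
Since 1 divides 7, solutions exist.

Step 2: Find a particular solution using extended Euclidean algorithm.
We get k₀ = 7, l₀ = -28.
Check: 25*7 + 6*-28 = 7 = 7 ✓

Step 3: Write the general solution.
k = 7 + (6/1)t = 7 + 6t
l = -28 - (25/1)t = -28 - 25t
for any integer t.

k = 7 + 6t, l = -28 - 25t for integer t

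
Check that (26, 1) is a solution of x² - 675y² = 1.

Compute x² = 26² = 676
Compute 675y² = 675·1² = 675·1 = 675
x² - 675y² = 676 - 675 = 1
Since this equals 1, (26, 1) is a solution.

Yes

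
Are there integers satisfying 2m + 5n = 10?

Step 1: Compute gcd(2, 5).
gcd(2, 5) = 1

Step 2: Check divisibility.
Does 1 divide 10? 10 = 1 x 10, so yes.

By the theorem on linear Diophantine equations, 2m + 5n = 10 has integer solutions if and only if gcd(2, 5) divides 10. Since 1 | 10, solutions exist.

Yes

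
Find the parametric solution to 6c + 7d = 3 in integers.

Step 1: Compute gcd(6, 7) = 1.
Since 1 divides 3, solutions exist.

Step 2: Find a particular solution using extended Euclidean algorithm.
We get c₀ = -3, d₀ = 3.
Check: 6*-3 + 7*3 = 3 = 3 ✓

Step 3: Write the general solution.
c = -3 + (7/1)t = -3 + 7t
d = 3 - (6/1)t = 3 - 6t
for any integer t.

c = -3 + 7t, d = 3 - 6t for integer t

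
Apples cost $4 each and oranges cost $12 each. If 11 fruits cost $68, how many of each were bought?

Let a = apples, o = oranges.
a + o = 11
4a + 12o = 68
Substitute o = 11 - a:
4a + 12(11 - a) = 68
(4 - 12)a = 68 - 132
-8a = -64
a = 8, o = 11 - 8 = 3

Apples: 8, Oranges: 3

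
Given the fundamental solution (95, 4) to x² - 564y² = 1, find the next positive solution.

Solutions to x² - Dy² = 1 are generated by powers of (x₀ + y₀√D).
The next solution satisfies x₁ + y₁√564 = (x₀ + y₀√564)², giving:
x₁ = x₀² + 564y₀² = 95² + 564·4² = 9025 + 9024 = 18049
y₁ = 2x₀y₀ = 2·95·4 = 760

Verify: 18049² - 564·760² = 325766401 - 325766400 = 1 ✓

x = 18049, y = 760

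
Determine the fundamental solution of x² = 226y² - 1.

We need x² = 226y² - 1. Try successive y:
y = 1: x² = 226·1² - 1 = 225 = 15² ✓
Check: 15² - 226·1² = 225 - 226 = -1 ✓

x = 15, y = 1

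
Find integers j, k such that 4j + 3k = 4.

Step 1: Check solvability.
gcd(4, 3) = 1
Since 1 divides 4, solutions exist.

Step 2: Apply extended Euclidean algorithm to find gcd.
We find integers such that 4*x0 + 3*y0 = 1

Step 3: Scale the particular solution.
Multiply by 4/1 = 4:
j = 4, k = -4

Step 4: Verify.
4*(4) + 3*(-4) = 4 = 4 ✓

j = 4, k = -4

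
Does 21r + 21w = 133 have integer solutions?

Step 1: Compute gcd(21, 21).
gcd(21, 21) = 21

Step 2: Check divisibility.
Does 21 divide 133? 133 = 21 x 6 + 7, so no.

By the theorem on linear Diophantine equations, 21r + 21w = 133 has integer solutions if and only if gcd(21, 21) divides 133. Since 21 does not divide 133, no solutions exist.

No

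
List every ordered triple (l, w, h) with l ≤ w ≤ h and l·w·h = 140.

Iterate l from 1 to ⌊140^(1/3)⌋. For each l dividing 140, iterate w ≥ l with w dividing 140/l, and set h = 140/(l·w).
Triples found (10): (1×1×140), (1×2×70), (1×4×35), (1×5×28), (1×7×20), (1×10×14), (2×2×35), (2×5×14), (2×7×10), (4×5×7)

(1×1×140), (1×2×70), (1×4×35), (1×5×28), (1×7×20), (1×10×14), (2×2×35), (2×5×14), (2×7×10), (4×5×7)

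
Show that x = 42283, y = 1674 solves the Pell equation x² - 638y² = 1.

Compute x² = 42283² = 1787852089
Compute 638y² = 638·1674² = 638·2802276 = 1787852088
x² - 638y² = 1787852089 - 1787852088 = 1
Since this equals 1, (42283, 1674) is a solution.

Yes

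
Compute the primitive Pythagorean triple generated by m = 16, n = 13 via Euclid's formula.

a = m² - n² = 256 - 169 = 87
b = 2mn = 2·16·13 = 416
c = m² + n² = 256 + 169 = 425
Verify: 87² + 416² = 7569 + 173056 = 180625 = 425² ✓

(87, 416, 425)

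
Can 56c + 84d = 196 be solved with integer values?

Step 1: Compute gcd(56, 84).
gcd(56, 84) = 28

Step 2: Check divisibility.
Does 28 divide 196? 196 = 28 x 7, so yes.

By the theorem on linear Diophantine equations, 56c + 84d = 196 has integer solutions if and only if gcd(56, 84) divides 196. Since 28 | 196, solutions exist.

Yes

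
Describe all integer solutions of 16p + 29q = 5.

Step 1: Compute gcd(16, 29) = 1.
Since 1 divides 5, solutions exist.

Step 2: Find a particular solution using extended Euclidean algorithm.
We get p₀ = -45, q₀ = 25.
Check: 16*-45 + 29*25 = 5 = 5 ✓

Step 3: Write the general solution.
p = -45 + (29/1)t = -45 + 29t
q = 25 - (16/1)t = 25 - 16t
for any integer t.

p = -45 + 29t, q = 25 - 16t for integer t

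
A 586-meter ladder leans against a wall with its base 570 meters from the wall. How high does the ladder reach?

The ladder, wall, and ground form a right triangle with hypotenuse 586 and one leg 570.
By the Pythagorean theorem: h² = 586² - 570² = 343396 - 324900 = 18496
h = √18496 = 136 meters

136 meters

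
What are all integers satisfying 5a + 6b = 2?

Step 1: Compute gcd(5, 6) = 1.
Since 1 divides 2, solutions exist.

Step 2: Find a particular solution using extended Euclidean algorithm.
We get a₀ = -2, b₀ = 2.
Check: 5*-2 + 6*2 = 2 = 2 ✓

Step 3: Write the general solution.
a = -2 + (6/1)t = -2 + 6t
b = 2 - (5/1)t = 2 - 5t
for any integer t.

a = -2 + 6t, b = 2 - 5t for integer t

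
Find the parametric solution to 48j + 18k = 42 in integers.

Step 1: Compute gcd(48, 18) = 6.
Since 6 divides 42, solutions exist.

Step 2: Find a particular solution using extended Euclidean algorithm.
We get j₀ = -7, k₀ = 21.
Check: 48*-7 + 18*21 = 42 = 42 ✓

Step 3: Write the general solution.
j = -7 + (18/6)t = -7 + 3t
k = 21 - (48/6)t = 21 - 8t
for any integer t.

j = -7 + 3t, k = 21 - 8t for integer t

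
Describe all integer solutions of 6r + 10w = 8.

Step 1: Compute gcd(6, 10) = 2.
Since 2 divides 8, solutions exist.

Step 2: Find a particular solution using extended Euclidean algorithm.
We get r₀ = 8, w₀ = -4.
Check: 6*8 + 10*-4 = 8 = 8 ✓

Step 3: Write the general solution.
r = 8 + (10/2)t = 8 + 5t
w = -4 - (6/2)t = -4 - 3t
for any integer t.

r = 8 + 5t, w = -4 - 3t for integer t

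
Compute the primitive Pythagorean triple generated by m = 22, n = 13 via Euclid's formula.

a = m² - n² = 22² - 13² = 484 - 169 = 315
b = 2mn = 2·22·13 = 572
c = m² + n² = 484 + 169 = 653
Verify: 315² + 572² = 99225 + 327184 = 426409 = 653² ✓

(315, 572, 653)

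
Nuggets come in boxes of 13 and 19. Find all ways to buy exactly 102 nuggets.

We need non-negative integers (x, y) with 13x + 19y = 102.
For each x in 0..7, check if 102 - 13x is a non-negative multiple of 19.
x = 2: 19y = 76, y = 4 ✓

(2 boxes of 13, 4 boxes of 19)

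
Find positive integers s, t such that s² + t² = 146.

Search for s with 146 - s² a perfect square.
s = 5: 146 - 5² = 146 - 25 = 121 = 11² ✓
So s = 5, t = 11.

s = 5, t = 11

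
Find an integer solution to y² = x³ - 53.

Try small integer x values and check whether x³ - 53 is a perfect square.
x = 29: x³ - 53 = 29³ - 53 = 24389 - 53 = 24336
Is 24336 a perfect square? 156² = 24336 ✓
So (x, y) = (29, 156) is a solution.

x = 29, y = 156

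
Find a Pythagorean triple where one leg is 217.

We need the other leg and hypotenuse such that 217² + x² = c².
Take x = 456, c = 505: 217² + 456² = 47089 + 207936 = 255025 = 505² ✓
Triple: (217, 456, 505)

(217, 456, 505)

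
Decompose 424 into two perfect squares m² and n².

We need to find integers m, n > 0 such that m² + n² = 424.
Trying m = 10: n² = 424 - 10² = 424 - 100 = 324
n = 18
Check: 10² + 18² = 100 + 324 = 424 ✓

424 = 10² + 18²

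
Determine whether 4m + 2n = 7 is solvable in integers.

Step 1: Compute gcd(4, 2).
gcd(4, 2) = 2

Step 2: Check divisibility.
Does 2 divide 7? 7 = 2 x 3 + 1, so no.

By the theorem on linear Diophantine equations, 4m + 2n = 7 has integer solutions if and only if gcd(4, 2) divides 7. Since 2 does not divide 7, no solutions exist.

No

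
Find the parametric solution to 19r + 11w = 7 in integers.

Step 1: Compute gcd(19, 11) = 1.
Since 1 divides 7, solutions exist.

Step 2: Find a particular solution using extended Euclidean algorithm.
We get r₀ = -28, w₀ = 49.
Check: 19*-28 + 11*49 = 7 = 7 ✓

Step 3: Write the general solution.
r = -28 + (11/1)t = -28 + 11t
w = 49 - (19/1)t = 49 - 19t
for any integer t.

r = -28 + 11t, w = 49 - 19t for integer t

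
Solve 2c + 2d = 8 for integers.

Step 1: Check solvability.
gcd(2, 2) = 2
Since 2 divides 8, solutions exist.

Step 2: Apply extended Euclidean algorithm to find gcd.
We find integers such that 2*x0 + 2*y0 = 2

Step 3: Scale the particular solution.
Multiply by 8/2 = 4:
c = 0, d = 4

Step 4: Verify.
2*(0) + 2*(4) = 8 = 8 ✓

c = 0, d = 4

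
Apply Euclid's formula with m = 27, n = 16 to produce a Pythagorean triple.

a = m² - n² = 27² - 16² = 729 - 256 = 473
b = 2mn = 2·27·16 = 864
c = m² + n² = 729 + 256 = 985
Verify: 473² + 864² = 223729 + 746496 = 970225 = 985² ✓

(473, 864, 985)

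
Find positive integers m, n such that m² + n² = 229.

Search for m with 229 - m² a perfect square.
m = 2: 229 - 2² = 229 - 4 = 225 = 15² ✓
So m = 2, n = 15.

m = 2, n = 15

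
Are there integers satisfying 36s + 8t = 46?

Step 1: Compute gcd(36, 8).
gcd(36, 8) = 4

Step 2: Check divisibility.
Does 4 divide 46? 46 = 4 x 11 + 2, so no.

By the theorem on linear Diophantine equations, 36s + 8t = 46 has integer solutions if and only if gcd(36, 8) divides 46. Since 4 does not divide 46, no solutions exist.

No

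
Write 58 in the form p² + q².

We need to find integers p, q > 0 such that p² + q² = 58.
Trying p = 3: q² = 58 - 3² = 58 - 9 = 49
q = 7
Check: 3² + 7² = 9 + 49 = 58 ✓

58 = 3² + 7²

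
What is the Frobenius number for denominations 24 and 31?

For two coprime denominations a and b, the Frobenius number (largest value not representable as a non-negative combination) is ab - a - b.
Here gcd(24, 31) = 1, so they are coprime.
F(24, 31) = 24·31 - 24 - 31 = 744 - 55 = 689

689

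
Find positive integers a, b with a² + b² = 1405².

We need a² + b² = 1405² = 1974025.
Trying: 53² + 1404² = 2809 + 1971216 = 1974025 ✓

(53, 1404, 1405)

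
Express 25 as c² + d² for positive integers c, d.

We need to find integers c, d > 0 such that c² + d² = 25.
Trying c = 3: d² = 25 - 3² = 25 - 9 = 16
d = 4
Check: 3² + 4² = 9 + 16 = 25 ✓

25 = 3² + 4²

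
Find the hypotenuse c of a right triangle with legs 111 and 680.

c² = a² + b² = 111² + 680² = 12321 + 462400 = 474721
c = 689

689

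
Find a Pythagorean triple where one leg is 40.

We need the other leg and hypotenuse such that 40² + x² = c².
Take x = 399, c = 401: 40² + 399² = 1600 + 159201 = 160801 = 401² ✓
Triple: (399, 40, 401)

(399, 40, 401)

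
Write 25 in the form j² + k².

We need to find integers j, k > 0 such that j² + k² = 25.
Trying j = 3: k² = 25 - 3² = 25 - 9 = 16
k = 4
Check: 3² + 4² = 9 + 16 = 25 ✓

25 = 3² + 4²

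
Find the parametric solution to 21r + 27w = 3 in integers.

Step 1: Compute gcd(21, 27) = 3.
Since 3 divides 3, solutions exist.

Step 2: Find a particular solution using extended Euclidean algorithm.
We get r₀ = 4, w₀ = -3.
Check: 21*4 + 27*-3 = 3 = 3 ✓

Step 3: Write the general solution.
r = 4 + (27/3)t = 4 + 9t
w = -3 - (21/3)t = -3 - 7t
for any integer t.

r = 4 + 9t, w = -3 - 7t for integer t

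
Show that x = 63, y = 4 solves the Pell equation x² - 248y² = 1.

Compute x² = 63² = 3969
Compute 248y² = 248·4² = 248·16 = 3968
x² - 248y² = 3969 - 3968 = 1
Since this equals 1, (63, 4) is a solution.

Yes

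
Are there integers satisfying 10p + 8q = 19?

Step 1: Compute gcd(10, 8).
gcd(10, 8) = 2

Step 2: Check divisibility.
Does 2 divide 19? 19 = 2 x 9 + 1, so no.

By the theorem on linear Diophantine equations, 10p + 8q = 19 has integer solutions if and only if gcd(10, 8) divides 19. Since 2 does not divide 19, no solutions exist.

No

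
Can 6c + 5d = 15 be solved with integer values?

Step 1: Compute gcd(6, 5).
gcd(6, 5) = 1

Step 2: Check divisibility.
Does 1 divide 15? 15 = 1 x 15, so yes.

By the theorem on linear Diophantine equations, 6c + 5d = 15 has integer solutions if and only if gcd(6, 5) divides 15. Since 1 | 15, solutions exist.

Yes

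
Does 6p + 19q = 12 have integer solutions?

Step 1: Compute gcd(6, 19).
gcd(6, 19) = 1

Step 2: Check divisibility.
Does 1 divide 12? 12 = 1 x 12, so yes.

By the theorem on linear Diophantine equations, 6p + 19q = 12 has integer solutions if and only if gcd(6, 19) divides 12. Since 1 | 12, solutions exist.

Yes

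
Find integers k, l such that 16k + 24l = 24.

Step 1: Check solvability.
gcd(16, 24) = 8
Since 8 divides 24, solutions exist.

Step 2: Apply extended Euclidean algorithm to find gcd.
We find integers such that 16*x0 + 24*y0 = 8

Step 3: Scale the particular solution.
Multiply by 24/8 = 3:
k = -3, l = 3

Step 4: Verify.
16*(-3) + 24*(3) = 24 = 24 ✓

k = -3, l = 3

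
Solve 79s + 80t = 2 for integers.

Step 1: Check solvability.
gcd(79, 80) = 1
Since 1 divides 2, solutions exist.

Step 2: Apply extended Euclidean algorithm to find gcd.
We find integers such that 79*x0 + 80*y0 = 1

Step 3: Scale the particular solution.
Multiply by 2/1 = 2:
s = -2, t = 2

Step 4: Verify.
79*(-2) + 80*(2) = 2 = 2 ✓

s = -2, t = 2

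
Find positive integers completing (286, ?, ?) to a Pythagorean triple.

We need the other leg and hypotenuse such that 286² + x² = c².
Take x = 48, c = 290: 286² + 48² = 81796 + 2304 = 84100 = 290² ✓
Triple: (286, 48, 290)

(286, 48, 290)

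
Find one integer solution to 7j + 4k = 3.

Step 1: Check solvability.
gcd(7, 4) = 1
Since 1 divides 3, solutions exist.

Step 2: Apply extended Euclidean algorithm to find gcd.
We find integers such that 7*x0 + 4*y0 = 1

Step 3: Scale the particular solution.
Multiply by 3/1 = 3:
j = -3, k = 6

Step 4: Verify.
7*(-3) + 4*(6) = 3 = 3 ✓

j = -3, k = 6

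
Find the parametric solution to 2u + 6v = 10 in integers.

Step 1: Compute gcd(2, 6) = 2.
Since 2 divides 10, solutions exist.

Step 2: Find a particular solution using extended Euclidean algorithm.
We get u₀ = 5, v₀ = 0.
Check: 2*5 + 6*0 = 10 = 10 ✓

Step 3: Write the general solution.
u = 5 + (6/2)t = 5 + 3t
v = 0 - (2/2)t = 0 - 1t
for any integer t.

u = 5 + 3t, v = 0 - 1t for integer t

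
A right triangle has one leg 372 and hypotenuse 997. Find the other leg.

a² = c² - b² = 994009 - 138384 = 855625
a = 925

925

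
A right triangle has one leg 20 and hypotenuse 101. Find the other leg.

a² = c² - b² = 10201 - 400 = 9801
a = 99

99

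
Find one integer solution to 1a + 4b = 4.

Step 1: Check solvability.
gcd(1, 4) = 1
Since 1 divides 4, solutions exist.

Step 2: Apply extended Euclidean algorithm to find gcd.
We find integers such that 1*x0 + 4*y0 = 1

Step 3: Scale the particular solution.
Multiply by 4/1 = 4:
a = 4, b = 0

Step 4: Verify.
1*(4) + 4*(0) = 4 = 4 ✓

a = 4, b = 0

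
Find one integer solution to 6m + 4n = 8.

Step 1: Check solvability.
gcd(6, 4) = 2
Since 2 divides 8, solutions exist.

Step 2: Apply extended Euclidean algorithm to find gcd.
We find integers such that 6*x0 + 4*y0 = 2

Step 3: Scale the particular solution.
Multiply by 8/2 = 4:
m = 4, n = -4

Step 4: Verify.
6*(4) + 4*(-4) = 8 = 8 ✓

m = 4, n = -4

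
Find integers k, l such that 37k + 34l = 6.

Step 1: Check solvability.
gcd(37, 34) = 1
Since 1 divides 6, solutions exist.

Step 2: Apply extended Euclidean algorithm to find gcd.
We find integers such that 37*x0 + 34*y0 = 1

Step 3: Scale the particular solution.
Multiply by 6/1 = 6:
k = -66, l = 72

Step 4: Verify.
37*(-66) + 34*(72) = 6 = 6 ✓

k = -66, l = 72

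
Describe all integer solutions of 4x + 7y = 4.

Step 1: Compute gcd(4, 7) = 1.
Since 1 divides 4, solutions exist.

Step 2: Find a particular solution using extended Euclidean algorithm.
We get x₀ = 8, y₀ = -4.
Check: 4*8 + 7*-4 = 4 = 4 ✓

Step 3: Write the general solution.
x = 8 + (7/1)t = 8 + 7t
y = -4 - (4/1)t = -4 - 4t
for any integer t.

x = 8 + 7t, y = -4 - 4t for integer t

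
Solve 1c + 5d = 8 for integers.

Step 1: Check solvability.
gcd(1, 5) = 1
Since 1 divides 8, solutions exist.

Step 2: Apply extended Euclidean algorithm to find gcd.
We find integers such that 1*x0 + 5*y0 = 1

Step 3: Scale the particular solution.
Multiply by 8/1 = 8:
c = 8, d = 0

Step 4: Verify.
1*(8) + 5*(0) = 8 = 8 ✓

c = 8, d = 0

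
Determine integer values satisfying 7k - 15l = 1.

Step 1: Check solvability.
gcd(7, 15) = 1
Since 1 divides 1, solutions exist.

Step 2: Apply extended Euclidean algorithm to find gcd.
We find integers such that 7*x0 + 15*y0 = 1

Step 3: Scale the particular solution.
Multiply by 1/1 = 1:
k = -2, l = -1

Step 4: Verify.
7*(-2) - 15*(-1) = 1 = 1 ✓

k = -2, l = -1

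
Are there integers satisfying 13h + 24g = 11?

Step 1: Compute gcd(13, 24).
gcd(13, 24) = 1

Step 2: Check divisibility.
Does 1 divide 11? 11 = 1 x 11, so yes.

By the theorem on linear Diophantine equations, 13h + 24g = 11 has integer solutions if and only if gcd(13, 24) divides 11. Since 1 | 11, solutions exist.

Yes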